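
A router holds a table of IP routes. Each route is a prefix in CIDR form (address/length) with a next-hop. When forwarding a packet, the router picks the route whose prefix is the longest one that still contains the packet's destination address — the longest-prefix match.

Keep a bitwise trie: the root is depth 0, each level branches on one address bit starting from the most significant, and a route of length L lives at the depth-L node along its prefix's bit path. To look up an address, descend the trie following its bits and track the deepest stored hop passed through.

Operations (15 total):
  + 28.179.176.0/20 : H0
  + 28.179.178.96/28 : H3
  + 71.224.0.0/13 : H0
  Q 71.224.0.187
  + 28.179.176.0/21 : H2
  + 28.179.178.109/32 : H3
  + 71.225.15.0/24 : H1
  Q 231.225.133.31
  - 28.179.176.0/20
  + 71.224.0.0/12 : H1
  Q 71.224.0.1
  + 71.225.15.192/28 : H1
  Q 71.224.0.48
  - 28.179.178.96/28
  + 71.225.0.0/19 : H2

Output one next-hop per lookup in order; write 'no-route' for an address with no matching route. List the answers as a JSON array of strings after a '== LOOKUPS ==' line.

Trace:
  + 28.179.176.0/20 (H0) depth=20
  + 28.179.178.96/28 (H3) depth=28
  + 71.224.0.0/13 (H0) depth=13
  Q 71.224.0.187: descend 0100011111100 ; hops seen [H0] ; pick H0
  + 28.179.176.0/21 (H2) depth=21
  + 28.179.178.109/32 (H3) depth=32
  + 71.225.15.0/24 (H1) depth=24
  Q 231.225.133.31: descend ε ; hops seen [∅] ; pick no-route
  - 28.179.176.0/20 clear@20
  + 71.224.0.0/12 (H1) depth=12
  Q 71.224.0.1: descend 010001111110000 ; hops seen [H1,H0] ; pick H0
  + 71.225.15.192/28 (H1) depth=28
  Q 71.224.0.48: descend 010001111110000 ; hops seen [H1,H0] ; pick H0
  - 28.179.178.96/28 clear@28
  + 71.225.0.0/19 (H2) depth=19

== LOOKUPS ==
["H0","no-route","H0","H0"]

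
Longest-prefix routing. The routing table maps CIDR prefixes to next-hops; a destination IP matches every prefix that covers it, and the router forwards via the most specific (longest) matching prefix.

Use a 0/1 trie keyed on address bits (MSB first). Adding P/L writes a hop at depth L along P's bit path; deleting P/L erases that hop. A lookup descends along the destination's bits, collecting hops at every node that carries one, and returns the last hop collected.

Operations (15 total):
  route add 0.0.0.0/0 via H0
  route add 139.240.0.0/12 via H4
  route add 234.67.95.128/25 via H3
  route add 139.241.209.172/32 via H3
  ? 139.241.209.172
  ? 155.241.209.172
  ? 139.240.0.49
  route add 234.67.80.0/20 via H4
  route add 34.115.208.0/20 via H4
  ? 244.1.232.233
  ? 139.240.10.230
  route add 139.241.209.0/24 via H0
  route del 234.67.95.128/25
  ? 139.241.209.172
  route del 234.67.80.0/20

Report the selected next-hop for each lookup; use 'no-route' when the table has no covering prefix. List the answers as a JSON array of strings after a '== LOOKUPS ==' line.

Process each operation:
  add 0.0.0.0/0 -> H0 at depth 0
  add 139.240.0.0/12 -> H4 at depth 12
  add 234.67.95.128/25 -> H3 at depth 25
  add 139.241.209.172/32 -> H3 at depth 32
  ? 139.241.209.172  path d0:H0→d1:-→d2:-→d3:-→d4:-→d5:-→d6:-→d7:-→d8:-→d9:-→d10:-→d11:-→d12:H4→d13:-→d14:-→d15:-→d16:-→d17:-→d18:-→d19:-→d20:-→d21:-→d22:-→d23:-→d24:-→d25:-→d26:-→d27:-→d28:-→d29:-→d30:-→d31:-→d32:H3  best=H3
  ? 155.241.209.172  path d0:H0→d1:-→d2:-→d3:-  best=H0
  ? 139.240.0.49  path d0:H0→d1:-→d2:-→d3:-→d4:-→d5:-→d6:-→d7:-→d8:-→d9:-→d10:-→d11:-→d12:H4→d13:-→d14:-→d15:-  best=H4
  add 234.67.80.0/20 -> H4 at depth 20
  add 34.115.208.0/20 -> H4 at depth 20
  ? 244.1.232.233  path d0:H0→d1:-→d2:-→d3:-  best=H0
  ? 139.240.10.230  path d0:H0→d1:-→d2:-→d3:-→d4:-→d5:-→d6:-→d7:-→d8:-→d9:-→d10:-→d11:-→d12:H4→d13:-→d14:-→d15:-  best=H4
  add 139.241.209.0/24 -> H0 at depth 24
  - 234.67.95.128/25 clear@25
  ? 139.241.209.172  path d0:H0→d1:-→d2:-→d3:-→d4:-→d5:-→d6:-→d7:-→d8:-→d9:-→d10:-→d11:-→d12:H4→d13:-→d14:-→d15:-→d16:-→d17:-→d18:-→d19:-→d20:-→d21:-→d22:-→d23:-→d24:H0→d25:-→d26:-→d27:-→d28:-→d29:-→d30:-→d31:-→d32:H3  best=H3
  - 234.67.80.0/20 clear@20

== LOOKUPS ==
["H3","H0","H4","H0","H4","H3"]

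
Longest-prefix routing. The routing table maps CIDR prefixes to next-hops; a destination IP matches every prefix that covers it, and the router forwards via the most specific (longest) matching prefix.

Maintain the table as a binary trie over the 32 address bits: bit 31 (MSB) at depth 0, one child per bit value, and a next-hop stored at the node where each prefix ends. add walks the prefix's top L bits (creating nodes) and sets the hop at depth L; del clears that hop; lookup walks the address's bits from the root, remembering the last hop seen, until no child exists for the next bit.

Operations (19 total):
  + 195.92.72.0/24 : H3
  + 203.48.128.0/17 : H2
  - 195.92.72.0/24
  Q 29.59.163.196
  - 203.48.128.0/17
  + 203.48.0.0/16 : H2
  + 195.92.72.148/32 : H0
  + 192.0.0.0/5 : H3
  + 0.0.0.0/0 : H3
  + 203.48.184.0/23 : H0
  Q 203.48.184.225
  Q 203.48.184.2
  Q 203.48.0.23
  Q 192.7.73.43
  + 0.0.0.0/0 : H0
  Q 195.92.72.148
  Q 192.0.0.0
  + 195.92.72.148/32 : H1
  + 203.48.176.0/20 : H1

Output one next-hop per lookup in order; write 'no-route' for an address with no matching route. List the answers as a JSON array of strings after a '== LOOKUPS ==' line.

Trace:
  add 195.92.72.0/24 -> H3 at depth 24
  add 203.48.128.0/17 -> H2 at depth 17
  - 195.92.72.0/24 clear@24
  Q 29.59.163.196: descend ε ; hops seen [∅] ; pick no-route
  - 203.48.128.0/17 clear@17
  add 203.48.0.0/16 -> H2 at depth 16
  add 195.92.72.148/32 -> H0 at depth 32
  add 192.0.0.0/5 -> H3 at depth 5
  add 0.0.0.0/0 -> H3 at depth 0
  add 203.48.184.0/23 -> H0 at depth 23
  Q 203.48.184.225: descend 11001011001100001011100 ; hops seen [H3,H2,H0] ; pick H0
  Q 203.48.184.2: descend 11001011001100001011100 ; hops seen [H3,H2,H0] ; pick H0
  Q 203.48.0.23: descend 1100101100110000 ; hops seen [H3,H2] ; pick H2
  Q 192.7.73.43: descend 110000 ; hops seen [H3,H3] ; pick H3
  add 0.0.0.0/0 -> H0 at depth 0
  Q 195.92.72.148: descend 11000011010111000100100010010100 ; hops seen [H0,H3,H0] ; pick H0
  Q 192.0.0.0: descend 110000 ; hops seen [H0,H3] ; pick H3
  add 195.92.72.148/32 -> H1 at depth 32
  add 203.48.176.0/20 -> H1 at depth 20

== LOOKUPS ==
["no-route","H0","H0","H2","H3","H0","H3"]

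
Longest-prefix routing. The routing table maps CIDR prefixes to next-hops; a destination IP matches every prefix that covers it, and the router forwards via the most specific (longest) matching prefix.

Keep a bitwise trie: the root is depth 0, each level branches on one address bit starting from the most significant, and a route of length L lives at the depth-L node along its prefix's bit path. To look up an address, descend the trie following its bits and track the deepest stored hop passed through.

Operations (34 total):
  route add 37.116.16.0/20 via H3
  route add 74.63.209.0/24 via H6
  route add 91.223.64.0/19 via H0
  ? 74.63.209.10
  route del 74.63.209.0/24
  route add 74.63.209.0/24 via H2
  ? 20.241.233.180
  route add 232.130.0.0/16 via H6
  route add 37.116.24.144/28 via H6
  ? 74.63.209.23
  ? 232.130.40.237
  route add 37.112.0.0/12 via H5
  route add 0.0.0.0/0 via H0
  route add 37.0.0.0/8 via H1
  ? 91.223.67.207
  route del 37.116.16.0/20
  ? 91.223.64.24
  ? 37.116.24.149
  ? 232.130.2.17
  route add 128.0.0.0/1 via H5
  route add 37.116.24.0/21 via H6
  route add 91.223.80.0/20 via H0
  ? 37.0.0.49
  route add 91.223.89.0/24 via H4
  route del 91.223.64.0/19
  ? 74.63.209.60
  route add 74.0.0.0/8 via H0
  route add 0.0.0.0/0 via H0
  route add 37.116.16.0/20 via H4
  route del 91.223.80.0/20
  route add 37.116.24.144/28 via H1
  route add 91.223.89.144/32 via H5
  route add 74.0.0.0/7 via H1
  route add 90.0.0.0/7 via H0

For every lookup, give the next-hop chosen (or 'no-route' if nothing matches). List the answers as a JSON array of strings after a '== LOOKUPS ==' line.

Process each operation:
  + 37.116.16.0/20 (H3) depth=20
  + 74.63.209.0/24 (H6) depth=24
  + 91.223.64.0/19 (H0) depth=19
  lookup 74.63.209.10: bits 010010100011111111010001 walk d0:-→d1:-→d2:-→d3:-→d4:-→d5:-→d6:-→d7:-→d8:-→d9:-→d10:-→d11:-→d12:-→d13:-→d14:-→d15:-→d16:-→d17:-→d18:-→d19:-→d20:-→d21:-→d22:-→d23:-→d24:H6 -> H6
  del 74.63.209.0/24 (clear depth 24)
  + 74.63.209.0/24 (H2) depth=24
  lookup 20.241.233.180: bits 00 walk d0:-→d1:-→d2:- -> no-route
  + 232.130.0.0/16 (H6) depth=16
  + 37.116.24.144/28 (H6) depth=28
  lookup 74.63.209.23: bits 010010100011111111010001 walk d0:-→d1:-→d2:-→d3:-→d4:-→d5:-→d6:-→d7:-→d8:-→d9:-→d10:-→d11:-→d12:-→d13:-→d14:-→d15:-→d16:-→d17:-→d18:-→d19:-→d20:-→d21:-→d22:-→d23:-→d24:H2 -> H2
  lookup 232.130.40.237: bits 1110100010000010 walk d0:-→d1:-→d2:-→d3:-→d4:-→d5:-→d6:-→d7:-→d8:-→d9:-→d10:-→d11:-→d12:-→d13:-→d14:-→d15:-→d16:H6 -> H6
  + 37.112.0.0/12 (H5) depth=12
  + 0.0.0.0/0 (H0) depth=0
  + 37.0.0.0/8 (H1) depth=8
  lookup 91.223.67.207: bits 0101101111011111010 walk d0:H0→d1:-→d2:-→d3:-→d4:-→d5:-→d6:-→d7:-→d8:-→d9:-→d10:-→d11:-→d12:-→d13:-→d14:-→d15:-→d16:-→d17:-→d18:-→d19:H0 -> H0
  del 37.116.16.0/20 (clear depth 20)
  lookup 91.223.64.24: bits 0101101111011111010 walk d0:H0→d1:-→d2:-→d3:-→d4:-→d5:-→d6:-→d7:-→d8:-→d9:-→d10:-→d11:-→d12:-→d13:-→d14:-→d15:-→d16:-→d17:-→d18:-→d19:H0 -> H0
  lookup 37.116.24.149: bits 0010010101110100000110001001 walk d0:H0→d1:-→d2:-→d3:-→d4:-→d5:-→d6:-→d7:-→d8:H1→d9:-→d10:-→d11:-→d12:H5→d13:-→d14:-→d15:-→d16:-→d17:-→d18:-→d19:-→d20:-→d21:-→d22:-→d23:-→d24:-→d25:-→d26:-→d27:-→d28:H6 -> H6
  lookup 232.130.2.17: bits 1110100010000010 walk d0:H0→d1:-→d2:-→d3:-→d4:-→d5:-→d6:-→d7:-→d8:-→d9:-→d10:-→d11:-→d12:-→d13:-→d14:-→d15:-→d16:H6 -> H6
  + 128.0.0.0/1 (H5) depth=1
  + 37.116.24.0/21 (H6) depth=21
  + 91.223.80.0/20 (H0) depth=20
  lookup 37.0.0.49: bits 001001010 walk d0:H0→d1:-→d2:-→d3:-→d4:-→d5:-→d6:-→d7:-→d8:H1→d9:- -> H1
  + 91.223.89.0/24 (H4) depth=24
  del 91.223.64.0/19 (clear depth 19)
  lookup 74.63.209.60: bits 010010100011111111010001 walk d0:H0→d1:-→d2:-→d3:-→d4:-→d5:-→d6:-→d7:-→d8:-→d9:-→d10:-→d11:-→d12:-→d13:-→d14:-→d15:-→d16:-→d17:-→d18:-→d19:-→d20:-→d21:-→d22:-→d23:-→d24:H2 -> H2
  + 74.0.0.0/8 (H0) depth=8
  + 0.0.0.0/0 (H0) depth=0
  + 37.116.16.0/20 (H4) depth=20
  del 91.223.80.0/20 (clear depth 20)
  + 37.116.24.144/28 (H1) depth=28
  + 91.223.89.144/32 (H5) depth=32
  + 74.0.0.0/7 (H1) depth=7
  + 90.0.0.0/7 (H0) depth=7

== LOOKUPS ==
["H6","no-route","H2","H6","H0","H0","H6","H6","H1","H2"]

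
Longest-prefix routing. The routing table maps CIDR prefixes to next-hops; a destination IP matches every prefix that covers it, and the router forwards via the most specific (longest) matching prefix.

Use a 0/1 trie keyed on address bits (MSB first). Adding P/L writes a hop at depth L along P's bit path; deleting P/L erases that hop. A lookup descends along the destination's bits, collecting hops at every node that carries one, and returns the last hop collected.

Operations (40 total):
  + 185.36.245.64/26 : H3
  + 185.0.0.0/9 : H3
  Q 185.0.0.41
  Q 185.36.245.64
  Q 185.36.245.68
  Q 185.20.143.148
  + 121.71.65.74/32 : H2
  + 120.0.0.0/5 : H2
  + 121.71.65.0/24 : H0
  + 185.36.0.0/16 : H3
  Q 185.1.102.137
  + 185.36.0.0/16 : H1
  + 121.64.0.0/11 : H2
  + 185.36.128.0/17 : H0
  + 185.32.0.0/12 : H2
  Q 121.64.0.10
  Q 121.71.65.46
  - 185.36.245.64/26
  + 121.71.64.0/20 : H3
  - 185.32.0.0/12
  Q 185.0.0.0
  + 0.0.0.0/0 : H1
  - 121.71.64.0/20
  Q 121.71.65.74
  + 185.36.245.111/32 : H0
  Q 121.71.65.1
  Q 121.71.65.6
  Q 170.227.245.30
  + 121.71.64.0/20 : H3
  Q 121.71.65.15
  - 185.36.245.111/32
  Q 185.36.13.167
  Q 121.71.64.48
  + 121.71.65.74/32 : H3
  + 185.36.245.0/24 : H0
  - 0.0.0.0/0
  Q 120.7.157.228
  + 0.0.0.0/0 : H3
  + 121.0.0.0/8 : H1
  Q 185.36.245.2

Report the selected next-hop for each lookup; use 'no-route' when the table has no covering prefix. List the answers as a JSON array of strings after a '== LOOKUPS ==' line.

Apply in order:
  add 185.36.245.64/26 -> H3 at depth 26
  add 185.0.0.0/9 -> H3 at depth 9
  Q 185.0.0.41: descend 1011100100 ; hops seen [H3] ; pick H3
  Q 185.36.245.64: descend 10111001001001001111010101 ; hops seen [H3,H3] ; pick H3
  Q 185.36.245.68: descend 10111001001001001111010101 ; hops seen [H3,H3] ; pick H3
  Q 185.20.143.148: descend 1011100100 ; hops seen [H3] ; pick H3
  add 121.71.65.74/32 -> H2 at depth 32
  add 120.0.0.0/5 -> H2 at depth 5
  add 121.71.65.0/24 -> H0 at depth 24
  add 185.36.0.0/16 -> H3 at depth 16
  Q 185.1.102.137: descend 1011100100 ; hops seen [H3] ; pick H3
  add 185.36.0.0/16 -> H1 at depth 16
  add 121.64.0.0/11 -> H2 at depth 11
  add 185.36.128.0/17 -> H0 at depth 17
  add 185.32.0.0/12 -> H2 at depth 12
  Q 121.64.0.10: descend 0111100101000 ; hops seen [H2,H2] ; pick H2
  Q 121.71.65.46: descend 0111100101000111010000010 ; hops seen [H2,H2,H0] ; pick H0
  - 185.36.245.64/26 clear@26
  add 121.71.64.0/20 -> H3 at depth 20
  - 185.32.0.0/12 clear@12
  Q 185.0.0.0: descend 1011100100 ; hops seen [H3] ; pick H3
  add 0.0.0.0/0 -> H1 at depth 0
  - 121.71.64.0/20 clear@20
  Q 121.71.65.74: descend 01111001010001110100000101001010 ; hops seen [H1,H2,H2,H0,H2] ; pick H2
  add 185.36.245.111/32 -> H0 at depth 32
  Q 121.71.65.1: descend 0111100101000111010000010 ; hops seen [H1,H2,H2,H0] ; pick H0
  Q 121.71.65.6: descend 0111100101000111010000010 ; hops seen [H1,H2,H2,H0] ; pick H0
  Q 170.227.245.30: descend 101 ; hops seen [H1] ; pick H1
  add 121.71.64.0/20 -> H3 at depth 20
  Q 121.71.65.15: descend 0111100101000111010000010 ; hops seen [H1,H2,H2,H3,H0] ; pick H0
  - 185.36.245.111/32 clear@32
  Q 185.36.13.167: descend 1011100100100100 ; hops seen [H1,H3,H1] ; pick H1
  Q 121.71.64.48: descend 01111001010001110100000 ; hops seen [H1,H2,H2,H3] ; pick H3
  add 121.71.65.74/32 -> H3 at depth 32
  add 185.36.245.0/24 -> H0 at depth 24
  - 0.0.0.0/0 clear@0
  Q 120.7.157.228: descend 0111100 ; hops seen [H2] ; pick H2
  add 0.0.0.0/0 -> H3 at depth 0
  add 121.0.0.0/8 -> H1 at depth 8
  Q 185.36.245.2: descend 1011100100100100111101010 ; hops seen [H3,H3,H1,H0,H0] ; pick H0

== LOOKUPS ==
["H3","H3","H3","H3","H3","H2","H0","H3","H2","H0","H0","H1","H0","H1","H3","H2","H0"]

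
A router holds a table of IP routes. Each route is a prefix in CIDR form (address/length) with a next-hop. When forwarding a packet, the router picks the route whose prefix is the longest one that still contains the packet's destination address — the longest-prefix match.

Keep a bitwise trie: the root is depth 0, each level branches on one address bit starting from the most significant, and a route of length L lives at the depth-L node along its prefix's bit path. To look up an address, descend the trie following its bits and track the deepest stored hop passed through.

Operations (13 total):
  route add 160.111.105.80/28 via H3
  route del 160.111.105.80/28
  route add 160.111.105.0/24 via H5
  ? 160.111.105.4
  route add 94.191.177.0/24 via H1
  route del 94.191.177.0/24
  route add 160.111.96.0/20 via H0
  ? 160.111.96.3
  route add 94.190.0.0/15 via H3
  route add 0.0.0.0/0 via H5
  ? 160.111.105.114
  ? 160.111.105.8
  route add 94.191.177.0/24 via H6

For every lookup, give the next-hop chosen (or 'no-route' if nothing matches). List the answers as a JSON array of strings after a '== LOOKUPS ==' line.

Process each operation:
  + 160.111.105.80/28 (H3) depth=28
  del 160.111.105.80/28 (clear depth 28)
  + 160.111.105.0/24 (H5) depth=24
  ? 160.111.105.4  path d0:-→d1:-→d2:-→d3:-→d4:-→d5:-→d6:-→d7:-→d8:-→d9:-→d10:-→d11:-→d12:-→d13:-→d14:-→d15:-→d16:-→d17:-→d18:-→d19:-→d20:-→d21:-→d22:-→d23:-→d24:H5→d25:-  best=H5
  + 94.191.177.0/24 (H1) depth=24
  del 94.191.177.0/24 (clear depth 24)
  + 160.111.96.0/20 (H0) depth=20
  ? 160.111.96.3  path d0:-→d1:-→d2:-→d3:-→d4:-→d5:-→d6:-→d7:-→d8:-→d9:-→d10:-→d11:-→d12:-→d13:-→d14:-→d15:-→d16:-→d17:-→d18:-→d19:-→d20:H0  best=H0
  + 94.190.0.0/15 (H3) depth=15
  + 0.0.0.0/0 (H5) depth=0
  ? 160.111.105.114  path d0:H5→d1:-→d2:-→d3:-→d4:-→d5:-→d6:-→d7:-→d8:-→d9:-→d10:-→d11:-→d12:-→d13:-→d14:-→d15:-→d16:-→d17:-→d18:-→d19:-→d20:H0→d21:-→d22:-→d23:-→d24:H5→d25:-→d26:-  best=H5
  ? 160.111.105.8  path d0:H5→d1:-→d2:-→d3:-→d4:-→d5:-→d6:-→d7:-→d8:-→d9:-→d10:-→d11:-→d12:-→d13:-→d14:-→d15:-→d16:-→d17:-→d18:-→d19:-→d20:H0→d21:-→d22:-→d23:-→d24:H5→d25:-  best=H5
  + 94.191.177.0/24 (H6) depth=24

== LOOKUPS ==
["H5","H0","H5","H5"]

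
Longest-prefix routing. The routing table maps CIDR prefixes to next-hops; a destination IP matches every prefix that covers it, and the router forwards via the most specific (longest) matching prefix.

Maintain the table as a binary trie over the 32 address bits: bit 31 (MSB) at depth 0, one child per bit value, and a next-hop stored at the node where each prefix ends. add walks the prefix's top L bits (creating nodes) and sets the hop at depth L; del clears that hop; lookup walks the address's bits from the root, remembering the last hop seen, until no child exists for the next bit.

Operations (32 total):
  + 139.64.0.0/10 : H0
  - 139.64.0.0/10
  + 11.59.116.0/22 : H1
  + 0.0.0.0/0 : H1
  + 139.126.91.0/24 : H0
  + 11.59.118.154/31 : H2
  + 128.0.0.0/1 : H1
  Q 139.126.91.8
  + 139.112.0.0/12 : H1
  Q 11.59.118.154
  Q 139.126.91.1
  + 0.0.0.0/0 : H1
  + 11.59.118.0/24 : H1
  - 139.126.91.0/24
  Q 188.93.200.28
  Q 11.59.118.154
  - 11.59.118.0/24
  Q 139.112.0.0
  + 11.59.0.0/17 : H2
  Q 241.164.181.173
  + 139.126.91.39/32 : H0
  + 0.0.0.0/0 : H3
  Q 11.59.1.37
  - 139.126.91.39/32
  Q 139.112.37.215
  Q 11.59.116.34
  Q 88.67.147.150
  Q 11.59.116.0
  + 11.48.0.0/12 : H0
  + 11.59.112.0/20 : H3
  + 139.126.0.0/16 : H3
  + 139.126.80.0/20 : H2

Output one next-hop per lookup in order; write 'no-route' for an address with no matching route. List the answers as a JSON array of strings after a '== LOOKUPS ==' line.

Process each operation:
  add 139.64.0.0/10 -> H0 at depth 10
  - 139.64.0.0/10 clear@10
  add 11.59.116.0/22 -> H1 at depth 22
  add 0.0.0.0/0 -> H1 at depth 0
  add 139.126.91.0/24 -> H0 at depth 24
  add 11.59.118.154/31 -> H2 at depth 31
  add 128.0.0.0/1 -> H1 at depth 1
  Q 139.126.91.8: descend 100010110111111001011011 ; hops seen [H1,H1,H0] ; pick H0
  add 139.112.0.0/12 -> H1 at depth 12
  Q 11.59.118.154: descend 0000101100111011011101101001101 ; hops seen [H1,H1,H2] ; pick H2
  Q 139.126.91.1: descend 100010110111111001011011 ; hops seen [H1,H1,H1,H0] ; pick H0
  add 0.0.0.0/0 -> H1 at depth 0
  add 11.59.118.0/24 -> H1 at depth 24
  - 139.126.91.0/24 clear@24
  Q 188.93.200.28: descend 10 ; hops seen [H1,H1] ; pick H1
  Q 11.59.118.154: descend 0000101100111011011101101001101 ; hops seen [H1,H1,H1,H2] ; pick H2
  - 11.59.118.0/24 clear@24
  Q 139.112.0.0: descend 100010110111 ; hops seen [H1,H1,H1] ; pick H1
  add 11.59.0.0/17 -> H2 at depth 17
  Q 241.164.181.173: descend 1 ; hops seen [H1,H1] ; pick H1
  add 139.126.91.39/32 -> H0 at depth 32
  add 0.0.0.0/0 -> H3 at depth 0
  Q 11.59.1.37: descend 00001011001110110 ; hops seen [H3,H2] ; pick H2
  - 139.126.91.39/32 clear@32
  Q 139.112.37.215: descend 100010110111 ; hops seen [H3,H1,H1] ; pick H1
  Q 11.59.116.34: descend 0000101100111011011101 ; hops seen [H3,H2,H1] ; pick H1
  Q 88.67.147.150: descend 0 ; hops seen [H3] ; pick H3
  Q 11.59.116.0: descend 0000101100111011011101 ; hops seen [H3,H2,H1] ; pick H1
  add 11.48.0.0/12 -> H0 at depth 12
  add 11.59.112.0/20 -> H3 at depth 20
  add 139.126.0.0/16 -> H3 at depth 16
  add 139.126.80.0/20 -> H2 at depth 20

== LOOKUPS ==
["H0","H2","H0","H1","H2","H1","H1","H2","H1","H1","H3","H1"]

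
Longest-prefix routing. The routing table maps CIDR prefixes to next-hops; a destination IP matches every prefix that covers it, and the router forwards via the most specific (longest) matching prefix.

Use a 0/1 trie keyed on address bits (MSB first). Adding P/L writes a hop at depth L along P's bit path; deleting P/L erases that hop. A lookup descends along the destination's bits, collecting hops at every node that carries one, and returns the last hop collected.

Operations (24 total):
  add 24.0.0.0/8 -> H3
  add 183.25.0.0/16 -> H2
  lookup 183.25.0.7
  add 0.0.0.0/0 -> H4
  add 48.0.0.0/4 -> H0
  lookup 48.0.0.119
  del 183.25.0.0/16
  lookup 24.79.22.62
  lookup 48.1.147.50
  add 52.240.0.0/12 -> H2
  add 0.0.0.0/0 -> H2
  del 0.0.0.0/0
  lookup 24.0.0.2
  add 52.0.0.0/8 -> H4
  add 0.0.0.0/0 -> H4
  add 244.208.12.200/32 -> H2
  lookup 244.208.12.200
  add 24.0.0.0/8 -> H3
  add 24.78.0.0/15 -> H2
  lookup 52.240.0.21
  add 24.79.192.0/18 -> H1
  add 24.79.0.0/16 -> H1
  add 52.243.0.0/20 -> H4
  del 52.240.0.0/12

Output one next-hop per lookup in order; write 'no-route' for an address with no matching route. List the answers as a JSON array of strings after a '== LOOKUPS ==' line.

Apply in order:
  + 24.0.0.0/8 (H3) depth=8
  + 183.25.0.0/16 (H2) depth=16
  ? 183.25.0.7  path d0:-→d1:-→d2:-→d3:-→d4:-→d5:-→d6:-→d7:-→d8:-→d9:-→d10:-→d11:-→d12:-→d13:-→d14:-→d15:-→d16:H2  best=H2
  + 0.0.0.0/0 (H4) depth=0
  + 48.0.0.0/4 (H0) depth=4
  ? 48.0.0.119  path d0:H4→d1:-→d2:-→d3:-→d4:H0  best=H0
  - 183.25.0.0/16 clear@16
  ? 24.79.22.62  path d0:H4→d1:-→d2:-→d3:-→d4:-→d5:-→d6:-→d7:-→d8:H3  best=H3
  ? 48.1.147.50  path d0:H4→d1:-→d2:-→d3:-→d4:H0  best=H0
  + 52.240.0.0/12 (H2) depth=12
  + 0.0.0.0/0 (H2) depth=0
  - 0.0.0.0/0 clear@0
  ? 24.0.0.2  path d0:-→d1:-→d2:-→d3:-→d4:-→d5:-→d6:-→d7:-→d8:H3  best=H3
  + 52.0.0.0/8 (H4) depth=8
  + 0.0.0.0/0 (H4) depth=0
  + 244.208.12.200/32 (H2) depth=32
  ? 244.208.12.200  path d0:H4→d1:-→d2:-→d3:-→d4:-→d5:-→d6:-→d7:-→d8:-→d9:-→d10:-→d11:-→d12:-→d13:-→d14:-→d15:-→d16:-→d17:-→d18:-→d19:-→d20:-→d21:-→d22:-→d23:-→d24:-→d25:-→d26:-→d27:-→d28:-→d29:-→d30:-→d31:-→d32:H2  best=H2
  + 24.0.0.0/8 (H3) depth=8
  + 24.78.0.0/15 (H2) depth=15
  ? 52.240.0.21  path d0:H4→d1:-→d2:-→d3:-→d4:H0→d5:-→d6:-→d7:-→d8:H4→d9:-→d10:-→d11:-→d12:H2  best=H2
  + 24.79.192.0/18 (H1) depth=18
  + 24.79.0.0/16 (H1) depth=16
  + 52.243.0.0/20 (H4) depth=20
  - 52.240.0.0/12 clear@12

== LOOKUPS ==
["H2","H0","H3","H0","H3","H2","H2"]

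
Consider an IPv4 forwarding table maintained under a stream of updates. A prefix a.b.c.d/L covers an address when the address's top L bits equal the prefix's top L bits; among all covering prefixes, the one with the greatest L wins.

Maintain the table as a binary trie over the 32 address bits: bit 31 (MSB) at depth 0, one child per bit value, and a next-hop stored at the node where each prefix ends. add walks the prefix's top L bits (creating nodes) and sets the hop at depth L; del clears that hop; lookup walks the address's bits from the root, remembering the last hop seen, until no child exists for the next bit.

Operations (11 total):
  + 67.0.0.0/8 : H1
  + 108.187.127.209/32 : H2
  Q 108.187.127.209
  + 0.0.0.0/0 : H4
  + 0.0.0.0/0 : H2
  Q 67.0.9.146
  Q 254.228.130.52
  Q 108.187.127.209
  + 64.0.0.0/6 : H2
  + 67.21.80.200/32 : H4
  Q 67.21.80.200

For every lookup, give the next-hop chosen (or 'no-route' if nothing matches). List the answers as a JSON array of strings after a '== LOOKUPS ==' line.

Trace:
  + 67.0.0.0/8 (H1) depth=8
  + 108.187.127.209/32 (H2) depth=32
  lookup 108.187.127.209: bits 01101100101110110111111111010001 walk d0:-→d1:-→d2:-→d3:-→d4:-→d5:-→d6:-→d7:-→d8:-→d9:-→d10:-→d11:-→d12:-→d13:-→d14:-→d15:-→d16:-→d17:-→d18:-→d19:-→d20:-→d21:-→d22:-→d23:-→d24:-→d25:-→d26:-→d27:-→d28:-→d29:-→d30:-→d31:-→d32:H2 -> H2
  + 0.0.0.0/0 (H4) depth=0
  + 0.0.0.0/0 (H2) depth=0
  lookup 67.0.9.146: bits 01000011 walk d0:H2→d1:-→d2:-→d3:-→d4:-→d5:-→d6:-→d7:-→d8:H1 -> H1
  lookup 254.228.130.52: bits ε walk d0:H2 -> H2
  lookup 108.187.127.209: bits 01101100101110110111111111010001 walk d0:H2→d1:-→d2:-→d3:-→d4:-→d5:-→d6:-→d7:-→d8:-→d9:-→d10:-→d11:-→d12:-→d13:-→d14:-→d15:-→d16:-→d17:-→d18:-→d19:-→d20:-→d21:-→d22:-→d23:-→d24:-→d25:-→d26:-→d27:-→d28:-→d29:-→d30:-→d31:-→d32:H2 -> H2
  + 64.0.0.0/6 (H2) depth=6
  + 67.21.80.200/32 (H4) depth=32
  lookup 67.21.80.200: bits 01000011000101010101000011001000 walk d0:H2→d1:-→d2:-→d3:-→d4:-→d5:-→d6:H2→d7:-→d8:H1→d9:-→d10:-→d11:-→d12:-→d13:-→d14:-→d15:-→d16:-→d17:-→d18:-→d19:-→d20:-→d21:-→d22:-→d23:-→d24:-→d25:-→d26:-→d27:-→d28:-→d29:-→d30:-→d31:-→d32:H4 -> H4

== LOOKUPS ==
["H2","H1","H2","H2","H4"]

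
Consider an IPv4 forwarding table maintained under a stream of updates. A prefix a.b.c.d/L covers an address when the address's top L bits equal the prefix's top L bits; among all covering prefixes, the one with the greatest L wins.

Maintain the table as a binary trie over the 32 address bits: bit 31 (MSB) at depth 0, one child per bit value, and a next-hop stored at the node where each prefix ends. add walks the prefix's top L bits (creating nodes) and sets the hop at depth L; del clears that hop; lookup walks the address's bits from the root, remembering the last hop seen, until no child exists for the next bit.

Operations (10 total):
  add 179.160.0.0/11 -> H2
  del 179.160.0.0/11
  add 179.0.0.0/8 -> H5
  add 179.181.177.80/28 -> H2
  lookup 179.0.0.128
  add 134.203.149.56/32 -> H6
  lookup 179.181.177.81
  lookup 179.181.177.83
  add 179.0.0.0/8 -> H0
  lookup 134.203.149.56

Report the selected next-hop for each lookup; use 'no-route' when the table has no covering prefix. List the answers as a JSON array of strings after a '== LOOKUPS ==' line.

Trace:
  add 179.160.0.0/11 -> H2 at depth 11
  del 179.160.0.0/11 (clear depth 11)
  add 179.0.0.0/8 -> H5 at depth 8
  add 179.181.177.80/28 -> H2 at depth 28
  ? 179.0.0.128  path d0:-→d1:-→d2:-→d3:-→d4:-→d5:-→d6:-→d7:-→d8:H5  best=H5
  add 134.203.149.56/32 -> H6 at depth 32
  ? 179.181.177.81  path d0:-→d1:-→d2:-→d3:-→d4:-→d5:-→d6:-→d7:-→d8:H5→d9:-→d10:-→d11:-→d12:-→d13:-→d14:-→d15:-→d16:-→d17:-→d18:-→d19:-→d20:-→d21:-→d22:-→d23:-→d24:-→d25:-→d26:-→d27:-→d28:H2  best=H2
  ? 179.181.177.83  path d0:-→d1:-→d2:-→d3:-→d4:-→d5:-→d6:-→d7:-→d8:H5→d9:-→d10:-→d11:-→d12:-→d13:-→d14:-→d15:-→d16:-→d17:-→d18:-→d19:-→d20:-→d21:-→d22:-→d23:-→d24:-→d25:-→d26:-→d27:-→d28:H2  best=H2
  add 179.0.0.0/8 -> H0 at depth 8
  ? 134.203.149.56  path d0:-→d1:-→d2:-→d3:-→d4:-→d5:-→d6:-→d7:-→d8:-→d9:-→d10:-→d11:-→d12:-→d13:-→d14:-→d15:-→d16:-→d17:-→d18:-→d19:-→d20:-→d21:-→d22:-→d23:-→d24:-→d25:-→d26:-→d27:-→d28:-→d29:-→d30:-→d31:-→d32:H6  best=H6

== LOOKUPS ==
["H5","H2","H2","H6"]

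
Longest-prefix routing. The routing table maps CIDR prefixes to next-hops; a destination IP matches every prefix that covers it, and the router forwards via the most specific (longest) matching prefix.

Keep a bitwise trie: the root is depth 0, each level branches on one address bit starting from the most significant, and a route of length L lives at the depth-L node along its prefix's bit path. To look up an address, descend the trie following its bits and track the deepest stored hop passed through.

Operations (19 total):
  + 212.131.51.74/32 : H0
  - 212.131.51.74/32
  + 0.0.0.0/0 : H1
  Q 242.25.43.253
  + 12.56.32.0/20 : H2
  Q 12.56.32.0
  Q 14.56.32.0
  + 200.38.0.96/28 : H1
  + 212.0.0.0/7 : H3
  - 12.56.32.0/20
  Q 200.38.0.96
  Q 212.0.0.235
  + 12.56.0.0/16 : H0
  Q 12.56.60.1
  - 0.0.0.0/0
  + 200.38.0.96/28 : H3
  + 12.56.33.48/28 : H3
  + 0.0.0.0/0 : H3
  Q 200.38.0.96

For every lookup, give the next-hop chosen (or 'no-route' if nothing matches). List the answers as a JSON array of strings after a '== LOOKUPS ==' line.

Process each operation:
  + 212.131.51.74/32 (H0) depth=32
  del 212.131.51.74/32 (clear depth 32)
  + 0.0.0.0/0 (H1) depth=0
  lookup 242.25.43.253: bits 11 walk d0:H1→d1:-→d2:- -> H1
  + 12.56.32.0/20 (H2) depth=20
  lookup 12.56.32.0: bits 00001100001110000010 walk d0:H1→d1:-→d2:-→d3:-→d4:-→d5:-→d6:-→d7:-→d8:-→d9:-→d10:-→d11:-→d12:-→d13:-→d14:-→d15:-→d16:-→d17:-→d18:-→d19:-→d20:H2 -> H2
  lookup 14.56.32.0: bits 000011 walk d0:H1→d1:-→d2:-→d3:-→d4:-→d5:-→d6:- -> H1
  + 200.38.0.96/28 (H1) depth=28
  + 212.0.0.0/7 (H3) depth=7
  del 12.56.32.0/20 (clear depth 20)
  lookup 200.38.0.96: bits 1100100000100110000000000110 walk d0:H1→d1:-→d2:-→d3:-→d4:-→d5:-→d6:-→d7:-→d8:-→d9:-→d10:-→d11:-→d12:-→d13:-→d14:-→d15:-→d16:-→d17:-→d18:-→d19:-→d20:-→d21:-→d22:-→d23:-→d24:-→d25:-→d26:-→d27:-→d28:H1 -> H1
  lookup 212.0.0.235: bits 11010100 walk d0:H1→d1:-→d2:-→d3:-→d4:-→d5:-→d6:-→d7:H3→d8:- -> H3
  + 12.56.0.0/16 (H0) depth=16
  lookup 12.56.60.1: bits 0000110000111000001 walk d0:H1→d1:-→d2:-→d3:-→d4:-→d5:-→d6:-→d7:-→d8:-→d9:-→d10:-→d11:-→d12:-→d13:-→d14:-→d15:-→d16:H0→d17:-→d18:-→d19:- -> H0
  del 0.0.0.0/0 (clear depth 0)
  + 200.38.0.96/28 (H3) depth=28
  + 12.56.33.48/28 (H3) depth=28
  + 0.0.0.0/0 (H3) depth=0
  lookup 200.38.0.96: bits 1100100000100110000000000110 walk d0:H3→d1:-→d2:-→d3:-→d4:-→d5:-→d6:-→d7:-→d8:-→d9:-→d10:-→d11:-→d12:-→d13:-→d14:-→d15:-→d16:-→d17:-→d18:-→d19:-→d20:-→d21:-→d22:-→d23:-→d24:-→d25:-→d26:-→d27:-→d28:H3 -> H3

== LOOKUPS ==
["H1","H2","H1","H1","H3","H0","H3"]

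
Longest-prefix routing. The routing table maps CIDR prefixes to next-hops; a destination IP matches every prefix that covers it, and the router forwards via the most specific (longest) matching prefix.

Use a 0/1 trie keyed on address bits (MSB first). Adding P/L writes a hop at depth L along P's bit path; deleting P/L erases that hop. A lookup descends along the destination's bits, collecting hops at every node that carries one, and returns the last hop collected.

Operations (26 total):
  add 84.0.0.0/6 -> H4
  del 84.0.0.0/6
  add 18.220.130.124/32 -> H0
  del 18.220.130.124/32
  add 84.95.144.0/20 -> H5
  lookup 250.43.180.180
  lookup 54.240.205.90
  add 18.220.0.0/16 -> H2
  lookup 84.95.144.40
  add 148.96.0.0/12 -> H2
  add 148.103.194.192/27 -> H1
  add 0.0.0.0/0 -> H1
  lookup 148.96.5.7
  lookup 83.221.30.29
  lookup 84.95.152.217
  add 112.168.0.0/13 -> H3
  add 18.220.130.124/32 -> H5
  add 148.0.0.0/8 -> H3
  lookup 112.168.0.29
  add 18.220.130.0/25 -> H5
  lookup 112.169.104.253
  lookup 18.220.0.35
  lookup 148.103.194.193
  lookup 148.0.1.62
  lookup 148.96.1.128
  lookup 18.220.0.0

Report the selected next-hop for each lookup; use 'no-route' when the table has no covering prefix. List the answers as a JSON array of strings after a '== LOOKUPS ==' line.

Trace:
  + 84.0.0.0/6 (H4) depth=6
  del 84.0.0.0/6 (clear depth 6)
  + 18.220.130.124/32 (H0) depth=32
  del 18.220.130.124/32 (clear depth 32)
  + 84.95.144.0/20 (H5) depth=20
  ? 250.43.180.180  path d0:-  best=no-route
  ? 54.240.205.90  path d0:-→d1:-→d2:-  best=no-route
  + 18.220.0.0/16 (H2) depth=16
  ? 84.95.144.40  path d0:-→d1:-→d2:-→d3:-→d4:-→d5:-→d6:-→d7:-→d8:-→d9:-→d10:-→d11:-→d12:-→d13:-→d14:-→d15:-→d16:-→d17:-→d18:-→d19:-→d20:H5  best=H5
  + 148.96.0.0/12 (H2) depth=12
  + 148.103.194.192/27 (H1) depth=27
  + 0.0.0.0/0 (H1) depth=0
  ? 148.96.5.7  path d0:H1→d1:-→d2:-→d3:-→d4:-→d5:-→d6:-→d7:-→d8:-→d9:-→d10:-→d11:-→d12:H2→d13:-  best=H2
  ? 83.221.30.29  path d0:H1→d1:-→d2:-→d3:-→d4:-→d5:-  best=H1
  ? 84.95.152.217  path d0:H1→d1:-→d2:-→d3:-→d4:-→d5:-→d6:-→d7:-→d8:-→d9:-→d10:-→d11:-→d12:-→d13:-→d14:-→d15:-→d16:-→d17:-→d18:-→d19:-→d20:H5  best=H5
  + 112.168.0.0/13 (H3) depth=13
  + 18.220.130.124/32 (H5) depth=32
  + 148.0.0.0/8 (H3) depth=8
  ? 112.168.0.29  path d0:H1→d1:-→d2:-→d3:-→d4:-→d5:-→d6:-→d7:-→d8:-→d9:-→d10:-→d11:-→d12:-→d13:H3  best=H3
  + 18.220.130.0/25 (H5) depth=25
  ? 112.169.104.253  path d0:H1→d1:-→d2:-→d3:-→d4:-→d5:-→d6:-→d7:-→d8:-→d9:-→d10:-→d11:-→d12:-→d13:H3  best=H3
  ? 18.220.0.35  path d0:H1→d1:-→d2:-→d3:-→d4:-→d5:-→d6:-→d7:-→d8:-→d9:-→d10:-→d11:-→d12:-→d13:-→d14:-→d15:-→d16:H2  best=H2
  ? 148.103.194.193  path d0:H1→d1:-→d2:-→d3:-→d4:-→d5:-→d6:-→d7:-→d8:H3→d9:-→d10:-→d11:-→d12:H2→d13:-→d14:-→d15:-→d16:-→d17:-→d18:-→d19:-→d20:-→d21:-→d22:-→d23:-→d24:-→d25:-→d26:-→d27:H1  best=H1
  ? 148.0.1.62  path d0:H1→d1:-→d2:-→d3:-→d4:-→d5:-→d6:-→d7:-→d8:H3→d9:-  best=H3
  ? 148.96.1.128  path d0:H1→d1:-→d2:-→d3:-→d4:-→d5:-→d6:-→d7:-→d8:H3→d9:-→d10:-→d11:-→d12:H2→d13:-  best=H2
  ? 18.220.0.0  path d0:H1→d1:-→d2:-→d3:-→d4:-→d5:-→d6:-→d7:-→d8:-→d9:-→d10:-→d11:-→d12:-→d13:-→d14:-→d15:-→d16:H2  best=H2

== LOOKUPS ==
["no-route","no-route","H5","H2","H1","H5","H3","H3","H2","H1","H3","H2","H2"]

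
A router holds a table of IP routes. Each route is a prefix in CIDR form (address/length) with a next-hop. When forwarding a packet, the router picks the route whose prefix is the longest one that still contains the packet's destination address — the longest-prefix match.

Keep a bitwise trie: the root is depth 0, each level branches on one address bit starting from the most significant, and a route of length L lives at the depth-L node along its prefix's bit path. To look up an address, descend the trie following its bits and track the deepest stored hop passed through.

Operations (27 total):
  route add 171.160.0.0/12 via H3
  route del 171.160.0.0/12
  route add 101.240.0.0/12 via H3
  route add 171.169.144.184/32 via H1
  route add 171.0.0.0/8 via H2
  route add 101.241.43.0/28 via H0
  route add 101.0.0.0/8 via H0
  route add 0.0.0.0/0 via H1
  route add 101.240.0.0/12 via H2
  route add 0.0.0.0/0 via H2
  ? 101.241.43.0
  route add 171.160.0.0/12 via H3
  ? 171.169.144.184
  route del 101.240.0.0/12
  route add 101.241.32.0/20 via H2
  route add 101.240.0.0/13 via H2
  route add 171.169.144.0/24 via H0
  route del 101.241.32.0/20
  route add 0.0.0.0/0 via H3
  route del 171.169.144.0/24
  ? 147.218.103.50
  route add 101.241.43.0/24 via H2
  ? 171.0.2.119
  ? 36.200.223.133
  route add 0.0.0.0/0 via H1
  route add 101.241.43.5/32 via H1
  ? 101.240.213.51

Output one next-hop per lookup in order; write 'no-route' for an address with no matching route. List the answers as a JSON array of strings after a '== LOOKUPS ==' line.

Process each operation:
  add 171.160.0.0/12 -> H3 at depth 12
  - 171.160.0.0/12 clear@12
  add 101.240.0.0/12 -> H3 at depth 12
  add 171.169.144.184/32 -> H1 at depth 32
  add 171.0.0.0/8 -> H2 at depth 8
  add 101.241.43.0/28 -> H0 at depth 28
  add 101.0.0.0/8 -> H0 at depth 8
  add 0.0.0.0/0 -> H1 at depth 0
  add 101.240.0.0/12 -> H2 at depth 12
  add 0.0.0.0/0 -> H2 at depth 0
  ? 101.241.43.0  path d0:H2→d1:-→d2:-→d3:-→d4:-→d5:-→d6:-→d7:-→d8:H0→d9:-→d10:-→d11:-→d12:H2→d13:-→d14:-→d15:-→d16:-→d17:-→d18:-→d19:-→d20:-→d21:-→d22:-→d23:-→d24:-→d25:-→d26:-→d27:-→d28:H0  best=H0
  add 171.160.0.0/12 -> H3 at depth 12
  ? 171.169.144.184  path d0:H2→d1:-→d2:-→d3:-→d4:-→d5:-→d6:-→d7:-→d8:H2→d9:-→d10:-→d11:-→d12:H3→d13:-→d14:-→d15:-→d16:-→d17:-→d18:-→d19:-→d20:-→d21:-→d22:-→d23:-→d24:-→d25:-→d26:-→d27:-→d28:-→d29:-→d30:-→d31:-→d32:H1  best=H1
  - 101.240.0.0/12 clear@12
  add 101.241.32.0/20 -> H2 at depth 20
  add 101.240.0.0/13 -> H2 at depth 13
  add 171.169.144.0/24 -> H0 at depth 24
  - 101.241.32.0/20 clear@20
  add 0.0.0.0/0 -> H3 at depth 0
  - 171.169.144.0/24 clear@24
  ? 147.218.103.50  path d0:H3→d1:-→d2:-  best=H3
  add 101.241.43.0/24 -> H2 at depth 24
  ? 171.0.2.119  path d0:H3→d1:-→d2:-→d3:-→d4:-→d5:-→d6:-→d7:-→d8:H2  best=H2
  ? 36.200.223.133  path d0:H3→d1:-  best=H3
  add 0.0.0.0/0 -> H1 at depth 0
  add 101.241.43.5/32 -> H1 at depth 32
  ? 101.240.213.51  path d0:H1→d1:-→d2:-→d3:-→d4:-→d5:-→d6:-→d7:-→d8:H0→d9:-→d10:-→d11:-→d12:-→d13:H2→d14:-→d15:-  best=H2

== LOOKUPS ==
["H0","H1","H3","H2","H3","H2"]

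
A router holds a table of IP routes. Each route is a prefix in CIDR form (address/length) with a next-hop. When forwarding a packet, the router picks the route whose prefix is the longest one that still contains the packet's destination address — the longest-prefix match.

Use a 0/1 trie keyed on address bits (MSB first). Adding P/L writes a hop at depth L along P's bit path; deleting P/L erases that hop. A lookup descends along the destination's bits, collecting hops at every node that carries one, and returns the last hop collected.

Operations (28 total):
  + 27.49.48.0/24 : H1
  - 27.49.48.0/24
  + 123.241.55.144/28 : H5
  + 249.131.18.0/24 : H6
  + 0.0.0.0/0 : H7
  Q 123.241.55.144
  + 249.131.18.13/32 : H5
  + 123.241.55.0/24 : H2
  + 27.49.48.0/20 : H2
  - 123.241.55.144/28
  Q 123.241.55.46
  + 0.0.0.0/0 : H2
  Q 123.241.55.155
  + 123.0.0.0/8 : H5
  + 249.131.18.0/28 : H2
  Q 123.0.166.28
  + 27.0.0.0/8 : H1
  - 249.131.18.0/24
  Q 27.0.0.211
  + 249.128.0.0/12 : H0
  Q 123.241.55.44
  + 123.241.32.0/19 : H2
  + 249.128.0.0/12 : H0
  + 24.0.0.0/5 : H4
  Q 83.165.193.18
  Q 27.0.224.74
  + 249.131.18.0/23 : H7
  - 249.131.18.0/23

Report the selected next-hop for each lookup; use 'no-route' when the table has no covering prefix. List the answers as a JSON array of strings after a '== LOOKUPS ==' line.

Apply in order:
  + 27.49.48.0/24 (H1) depth=24
  del 27.49.48.0/24 (clear depth 24)
  + 123.241.55.144/28 (H5) depth=28
  + 249.131.18.0/24 (H6) depth=24
  + 0.0.0.0/0 (H7) depth=0
  Q 123.241.55.144: descend 0111101111110001001101111001 ; hops seen [H7,H5] ; pick H5
  + 249.131.18.13/32 (H5) depth=32
  + 123.241.55.0/24 (H2) depth=24
  + 27.49.48.0/20 (H2) depth=20
  del 123.241.55.144/28 (clear depth 28)
  Q 123.241.55.46: descend 011110111111000100110111 ; hops seen [H7,H2] ; pick H2
  + 0.0.0.0/0 (H2) depth=0
  Q 123.241.55.155: descend 0111101111110001001101111001 ; hops seen [H2,H2] ; pick H2
  + 123.0.0.0/8 (H5) depth=8
  + 249.131.18.0/28 (H2) depth=28
  Q 123.0.166.28: descend 01111011 ; hops seen [H2,H5] ; pick H5
  + 27.0.0.0/8 (H1) depth=8
  del 249.131.18.0/24 (clear depth 24)
  Q 27.0.0.211: descend 0001101100 ; hops seen [H2,H1] ; pick H1
  + 249.128.0.0/12 (H0) depth=12
  Q 123.241.55.44: descend 011110111111000100110111 ; hops seen [H2,H5,H2] ; pick H2
  + 123.241.32.0/19 (H2) depth=19
  + 249.128.0.0/12 (H0) depth=12
  + 24.0.0.0/5 (H4) depth=5
  Q 83.165.193.18: descend 01 ; hops seen [H2] ; pick H2
  Q 27.0.224.74: descend 0001101100 ; hops seen [H2,H4,H1] ; pick H1
  + 249.131.18.0/23 (H7) depth=23
  del 249.131.18.0/23 (clear depth 23)

== LOOKUPS ==
["H5","H2","H2","H5","H1","H2","H2","H1"]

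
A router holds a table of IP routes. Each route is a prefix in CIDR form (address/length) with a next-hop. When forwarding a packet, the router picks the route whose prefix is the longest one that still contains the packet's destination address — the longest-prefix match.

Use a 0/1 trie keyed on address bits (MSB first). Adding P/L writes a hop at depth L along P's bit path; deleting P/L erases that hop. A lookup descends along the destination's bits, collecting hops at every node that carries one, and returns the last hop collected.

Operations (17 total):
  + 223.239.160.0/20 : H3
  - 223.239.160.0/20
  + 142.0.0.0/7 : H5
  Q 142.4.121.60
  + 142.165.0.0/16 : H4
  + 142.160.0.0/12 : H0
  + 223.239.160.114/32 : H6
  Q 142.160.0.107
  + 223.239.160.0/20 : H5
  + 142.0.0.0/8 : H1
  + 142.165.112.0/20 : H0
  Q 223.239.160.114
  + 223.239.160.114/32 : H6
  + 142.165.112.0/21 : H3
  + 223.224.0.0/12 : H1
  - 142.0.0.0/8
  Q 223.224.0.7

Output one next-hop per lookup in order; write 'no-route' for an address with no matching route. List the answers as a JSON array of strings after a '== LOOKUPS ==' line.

Process each operation:
  add 223.239.160.0/20 -> H3 at depth 20
  - 223.239.160.0/20 clear@20
  add 142.0.0.0/7 -> H5 at depth 7
  lookup 142.4.121.60: bits 1000111 walk d0:-→d1:-→d2:-→d3:-→d4:-→d5:-→d6:-→d7:H5 -> H5
  add 142.165.0.0/16 -> H4 at depth 16
  add 142.160.0.0/12 -> H0 at depth 12
  add 223.239.160.114/32 -> H6 at depth 32
  lookup 142.160.0.107: bits 1000111010100 walk d0:-→d1:-→d2:-→d3:-→d4:-→d5:-→d6:-→d7:H5→d8:-→d9:-→d10:-→d11:-→d12:H0→d13:- -> H0
  add 223.239.160.0/20 -> H5 at depth 20
  add 142.0.0.0/8 -> H1 at depth 8
  add 142.165.112.0/20 -> H0 at depth 20
  lookup 223.239.160.114: bits 11011111111011111010000001110010 walk d0:-→d1:-→d2:-→d3:-→d4:-→d5:-→d6:-→d7:-→d8:-→d9:-→d10:-→d11:-→d12:-→d13:-→d14:-→d15:-→d16:-→d17:-→d18:-→d19:-→d20:H5→d21:-→d22:-→d23:-→d24:-→d25:-→d26:-→d27:-→d28:-→d29:-→d30:-→d31:-→d32:H6 -> H6
  add 223.239.160.114/32 -> H6 at depth 32
  add 142.165.112.0/21 -> H3 at depth 21
  add 223.224.0.0/12 -> H1 at depth 12
  - 142.0.0.0/8 clear@8
  lookup 223.224.0.7: bits 110111111110 walk d0:-→d1:-→d2:-→d3:-→d4:-→d5:-→d6:-→d7:-→d8:-→d9:-→d10:-→d11:-→d12:H1 -> H1

== LOOKUPS ==
["H5","H0","H6","H1"]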